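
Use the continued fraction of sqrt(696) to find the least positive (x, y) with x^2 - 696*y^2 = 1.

First expand sqrt(696) as a continued fraction. With x_i = (sqrt(696) + m_i)/d_i and (m_0, d_0) = (0, 1): a_0 = floor(sqrt(696)) = 26, since 26^2 = 676 <= 696 < 729 = 27^2.
Iterate m_{i+1} = d_i*a_i - m_i, d_{i+1} = (696 - m_{i+1}^2)/d_i, a_{i+1} = floor((a_0 + m_{i+1})/d_{i+1}):
  m_1 = 1*26 - 0 = 26, d_1 = (696 - 26^2)/1 = 20/1 = 20, a_1 = floor((26 + 26)/20) = 2.
  m_2 = 20*2 - 26 = 14, d_2 = (696 - 14^2)/20 = 500/20 = 25, a_2 = floor((26 + 14)/25) = 1.
  m_3 = 25*1 - 14 = 11, d_3 = (696 - 11^2)/25 = 575/25 = 23, a_3 = floor((26 + 11)/23) = 1.
  m_4 = 23*1 - 11 = 12, d_4 = (696 - 12^2)/23 = 552/23 = 24, a_4 = floor((26 + 12)/24) = 1.
  m_5 = 24*1 - 12 = 12, d_5 = (696 - 12^2)/24 = 552/24 = 23, a_5 = floor((26 + 12)/23) = 1.
  m_6 = 23*1 - 12 = 11, d_6 = (696 - 11^2)/23 = 575/23 = 25, a_6 = floor((26 + 11)/25) = 1.
  m_7 = 25*1 - 11 = 14, d_7 = (696 - 14^2)/25 = 500/25 = 20, a_7 = floor((26 + 14)/20) = 2.
  m_8 = 20*2 - 14 = 26, d_8 = (696 - 26^2)/20 = 20/20 = 1, a_8 = floor((26 + 26)/1) = 52.
  m_9 = 1*52 - 26 = 26, d_9 = (696 - 26^2)/1 = 20/1 = 20: (m_9, d_9) = (m_1, d_1) = (26, 20), so from here the quotients repeat a_1, ..., a_8; the period length is 8.
So sqrt(696) = [26; (2, 1, 1, 1, 1, 1, 2, 52)] with period length k = 8.
k is even, so the fundamental solution of x^2 - 696y^2 = 1 is (p_{k-1}, q_{k-1}) = (p_7, q_7); compute convergents through index 7.
Convergents (p_i = a_i*p_{i-1} + p_{i-2}, q_i = a_i*q_{i-1} + q_{i-2} with p_{-2}=0, p_{-1}=1, q_{-2}=1, q_{-1}=0):
  i=0: a_0=26, p_0 = 26*1 + 0 = 26, q_0 = 26*0 + 1 = 1.
  i=1: a_1=2, p_1 = 2*26 + 1 = 53, q_1 = 2*1 + 0 = 2.
  i=2: a_2=1, p_2 = 1*53 + 26 = 79, q_2 = 1*2 + 1 = 3.
  i=3: a_3=1, p_3 = 1*79 + 53 = 132, q_3 = 1*3 + 2 = 5.
  i=4: a_4=1, p_4 = 1*132 + 79 = 211, q_4 = 1*5 + 3 = 8.
  i=5: a_5=1, p_5 = 1*211 + 132 = 343, q_5 = 1*8 + 5 = 13.
  i=6: a_6=1, p_6 = 1*343 + 211 = 554, q_6 = 1*13 + 8 = 21.
  i=7: a_7=2, p_7 = 2*554 + 343 = 1451, q_7 = 2*21 + 13 = 55.
Check: 1451^2 - 696*55^2 = 2105401 - 2105400 = 1, so (x, y) = (1451, 55) solves the equation, and by the theorem it is the least positive solution.

(x, y) = (1451, 55)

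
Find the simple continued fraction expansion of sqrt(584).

[24; (6, 48)]

Write x_i = (sqrt(584) + m_i)/d_i with (m_0, d_0) = (0, 1). a_0 = floor(sqrt(584)) = 24, since 24^2 = 576 <= 584 < 625 = 25^2.
Iterate m_{i+1} = d_i*a_i - m_i, d_{i+1} = (584 - m_{i+1}^2)/d_i, a_{i+1} = floor((a_0 + m_{i+1})/d_{i+1}):
  m_1 = 1*24 - 0 = 24, d_1 = (584 - 24^2)/1 = 8/1 = 8, a_1 = floor((24 + 24)/8) = 6.
  m_2 = 8*6 - 24 = 24, d_2 = (584 - 24^2)/8 = 8/8 = 1, a_2 = floor((24 + 24)/1) = 48.
  m_3 = 1*48 - 24 = 24, d_3 = (584 - 24^2)/1 = 8/1 = 8: (m_3, d_3) = (m_1, d_1) = (24, 8), so from here the quotients repeat a_1, a_2; the period length is 2.
Hence the expansion of sqrt(584) is a_0 = 24 followed by the repeating block 6, 48 (period 2).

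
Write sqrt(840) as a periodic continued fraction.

Write x_i = (sqrt(840) + m_i)/d_i with (m_0, d_0) = (0, 1). a_0 = floor(sqrt(840)) = 28, since 28^2 = 784 <= 840 < 841 = 29^2.
Iterate m_{i+1} = d_i*a_i - m_i, d_{i+1} = (840 - m_{i+1}^2)/d_i, a_{i+1} = floor((a_0 + m_{i+1})/d_{i+1}):
  m_1 = 1*28 - 0 = 28, d_1 = (840 - 28^2)/1 = 56/1 = 56, a_1 = floor((28 + 28)/56) = 1.
  m_2 = 56*1 - 28 = 28, d_2 = (840 - 28^2)/56 = 56/56 = 1, a_2 = floor((28 + 28)/1) = 56.
  m_3 = 1*56 - 28 = 28, d_3 = (840 - 28^2)/1 = 56/1 = 56: (m_3, d_3) = (m_1, d_1) = (28, 56), so from here the quotients repeat a_1, a_2; the period length is 2.
Hence the expansion of sqrt(840) is a_0 = 28 followed by the repeating block 1, 56 (period 2).

[28; (1, 56)]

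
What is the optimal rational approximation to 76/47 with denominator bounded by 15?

21/13

Expand x = 76/47 as a continued fraction with the Euclidean algorithm:
  76 = 1*47 + 29, so a_0 = 1.
  47 = 1*29 + 18, so a_1 = 1.
  29 = 1*18 + 11, so a_2 = 1.
  18 = 1*11 + 7, so a_3 = 1.
  11 = 1*7 + 4, so a_4 = 1.
  7 = 1*4 + 3, so a_5 = 1.
  4 = 1*3 + 1, so a_6 = 1.
  3 = 3*1 + 0, so a_7 = 3.
so x = [1; 1, 1, 1, 1, 1, 1, 3].
Convergents (p_i = a_i*p_{i-1} + p_{i-2}, q_i = a_i*q_{i-1} + q_{i-2} with p_{-2}=0, p_{-1}=1, q_{-2}=1, q_{-1}=0), until the denominator exceeds 15:
  i=0: a_0=1, p_0 = 1*1 + 0 = 1, q_0 = 1*0 + 1 = 1.
  i=1: a_1=1, p_1 = 1*1 + 1 = 2, q_1 = 1*1 + 0 = 1.
  i=2: a_2=1, p_2 = 1*2 + 1 = 3, q_2 = 1*1 + 1 = 2.
  i=3: a_3=1, p_3 = 1*3 + 2 = 5, q_3 = 1*2 + 1 = 3.
  i=4: a_4=1, p_4 = 1*5 + 3 = 8, q_4 = 1*3 + 2 = 5.
  i=5: a_5=1, p_5 = 1*8 + 5 = 13, q_5 = 1*5 + 3 = 8.
  i=6: a_6=1, p_6 = 1*13 + 8 = 21, q_6 = 1*8 + 5 = 13.
  i=7: a_7=3, p_7 = 3*21 + 13 = 76, q_7 = 3*13 + 8 = 47.
q_7 = 47 > 15, so the last convergent with denominator <= 15 is p_6/q_6 = 21/13.
The closest fraction with denominator <= 15 is either p_6/q_6 or the intermediate fraction (k*p_6 + p_5)/(k*q_6 + q_5) with the largest k >= 1 whose denominator stays <= 15; these approach x as k grows, and every other convergent or intermediate fraction in range is farther away.
Largest k: floor((15 - q_5)/q_6) = floor((15 - 8)/13) = 0.
Since k = 0, no intermediate fraction beyond p_6/q_6 has denominator <= 15, so the convergent 21/13 is the closest (its error is |76*13 - 21*47|/(47*13) = 1/611).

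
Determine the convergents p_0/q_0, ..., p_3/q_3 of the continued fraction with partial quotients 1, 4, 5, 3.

1/1, 5/4, 26/21, 83/67

Using the convergent recurrence p_i = a_i*p_{i-1} + p_{i-2}, q_i = a_i*q_{i-1} + q_{i-2} with p_{-2}=0, p_{-1}=1, q_{-2}=1, q_{-1}=0:
  i=0: a_0=1, p_0 = 1*1 + 0 = 1, q_0 = 1*0 + 1 = 1.
  i=1: a_1=4, p_1 = 4*1 + 1 = 5, q_1 = 4*1 + 0 = 4.
  i=2: a_2=5, p_2 = 5*5 + 1 = 26, q_2 = 5*4 + 1 = 21.
  i=3: a_3=3, p_3 = 3*26 + 5 = 83, q_3 = 3*21 + 4 = 67.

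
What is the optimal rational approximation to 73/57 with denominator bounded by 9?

Expand x = 73/57 as a continued fraction with the Euclidean algorithm:
  73 = 1*57 + 16, so a_0 = 1.
  57 = 3*16 + 9, so a_1 = 3.
  16 = 1*9 + 7, so a_2 = 1.
  9 = 1*7 + 2, so a_3 = 1.
  7 = 3*2 + 1, so a_4 = 3.
  2 = 2*1 + 0, so a_5 = 2.
so x = [1; 3, 1, 1, 3, 2].
Convergents (p_i = a_i*p_{i-1} + p_{i-2}, q_i = a_i*q_{i-1} + q_{i-2} with p_{-2}=0, p_{-1}=1, q_{-2}=1, q_{-1}=0), until the denominator exceeds 9:
  i=0: a_0=1, p_0 = 1*1 + 0 = 1, q_0 = 1*0 + 1 = 1.
  i=1: a_1=3, p_1 = 3*1 + 1 = 4, q_1 = 3*1 + 0 = 3.
  i=2: a_2=1, p_2 = 1*4 + 1 = 5, q_2 = 1*3 + 1 = 4.
  i=3: a_3=1, p_3 = 1*5 + 4 = 9, q_3 = 1*4 + 3 = 7.
  i=4: a_4=3, p_4 = 3*9 + 5 = 32, q_4 = 3*7 + 4 = 25.
q_4 = 25 > 9, so the last convergent with denominator <= 9 is p_3/q_3 = 9/7.
The closest fraction with denominator <= 9 is either p_3/q_3 or the intermediate fraction (k*p_3 + p_2)/(k*q_3 + q_2) with the largest k >= 1 whose denominator stays <= 9; these approach x as k grows, and every other convergent or intermediate fraction in range is farther away.
Largest k: floor((9 - q_2)/q_3) = floor((9 - 4)/7) = 0.
Since k = 0, no intermediate fraction beyond p_3/q_3 has denominator <= 9, so the convergent 9/7 is the closest (its error is |73*7 - 9*57|/(57*7) = 2/399).

9/7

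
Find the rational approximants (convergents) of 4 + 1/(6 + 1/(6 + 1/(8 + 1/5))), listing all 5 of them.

Using the convergent recurrence p_i = a_i*p_{i-1} + p_{i-2}, q_i = a_i*q_{i-1} + q_{i-2} with p_{-2}=0, p_{-1}=1, q_{-2}=1, q_{-1}=0:
  i=0: a_0=4, p_0 = 4*1 + 0 = 4, q_0 = 4*0 + 1 = 1.
  i=1: a_1=6, p_1 = 6*4 + 1 = 25, q_1 = 6*1 + 0 = 6.
  i=2: a_2=6, p_2 = 6*25 + 4 = 154, q_2 = 6*6 + 1 = 37.
  i=3: a_3=8, p_3 = 8*154 + 25 = 1257, q_3 = 8*37 + 6 = 302.
  i=4: a_4=5, p_4 = 5*1257 + 154 = 6439, q_4 = 5*302 + 37 = 1547.

4/1, 25/6, 154/37, 1257/302, 6439/1547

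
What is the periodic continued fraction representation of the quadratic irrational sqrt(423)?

[20; (1, 1, 3, 4, 3, 1, 1, 40)]

Write x_i = (sqrt(423) + m_i)/d_i with (m_0, d_0) = (0, 1). a_0 = floor(sqrt(423)) = 20, since 20^2 = 400 <= 423 < 441 = 21^2.
Iterate m_{i+1} = d_i*a_i - m_i, d_{i+1} = (423 - m_{i+1}^2)/d_i, a_{i+1} = floor((a_0 + m_{i+1})/d_{i+1}):
  m_1 = 1*20 - 0 = 20, d_1 = (423 - 20^2)/1 = 23/1 = 23, a_1 = floor((20 + 20)/23) = 1.
  m_2 = 23*1 - 20 = 3, d_2 = (423 - 3^2)/23 = 414/23 = 18, a_2 = floor((20 + 3)/18) = 1.
  m_3 = 18*1 - 3 = 15, d_3 = (423 - 15^2)/18 = 198/18 = 11, a_3 = floor((20 + 15)/11) = 3.
  m_4 = 11*3 - 15 = 18, d_4 = (423 - 18^2)/11 = 99/11 = 9, a_4 = floor((20 + 18)/9) = 4.
  m_5 = 9*4 - 18 = 18, d_5 = (423 - 18^2)/9 = 99/9 = 11, a_5 = floor((20 + 18)/11) = 3.
  m_6 = 11*3 - 18 = 15, d_6 = (423 - 15^2)/11 = 198/11 = 18, a_6 = floor((20 + 15)/18) = 1.
  m_7 = 18*1 - 15 = 3, d_7 = (423 - 3^2)/18 = 414/18 = 23, a_7 = floor((20 + 3)/23) = 1.
  m_8 = 23*1 - 3 = 20, d_8 = (423 - 20^2)/23 = 23/23 = 1, a_8 = floor((20 + 20)/1) = 40.
  m_9 = 1*40 - 20 = 20, d_9 = (423 - 20^2)/1 = 23/1 = 23: (m_9, d_9) = (m_1, d_1) = (20, 23), so from here the quotients repeat a_1, ..., a_8; the period length is 8.
Hence the expansion of sqrt(423) is a_0 = 20 followed by the repeating block 1, 1, 3, 4, 3, 1, 1, 40 (period 8).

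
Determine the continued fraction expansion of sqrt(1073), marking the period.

[32; (1, 3, 9, 9, 3, 1, 64)]

Write x_i = (sqrt(1073) + m_i)/d_i with (m_0, d_0) = (0, 1). a_0 = floor(sqrt(1073)) = 32, since 32^2 = 1024 <= 1073 < 1089 = 33^2.
Iterate m_{i+1} = d_i*a_i - m_i, d_{i+1} = (1073 - m_{i+1}^2)/d_i, a_{i+1} = floor((a_0 + m_{i+1})/d_{i+1}):
  m_1 = 1*32 - 0 = 32, d_1 = (1073 - 32^2)/1 = 49/1 = 49, a_1 = floor((32 + 32)/49) = 1.
  m_2 = 49*1 - 32 = 17, d_2 = (1073 - 17^2)/49 = 784/49 = 16, a_2 = floor((32 + 17)/16) = 3.
  m_3 = 16*3 - 17 = 31, d_3 = (1073 - 31^2)/16 = 112/16 = 7, a_3 = floor((32 + 31)/7) = 9.
  m_4 = 7*9 - 31 = 32, d_4 = (1073 - 32^2)/7 = 49/7 = 7, a_4 = floor((32 + 32)/7) = 9.
  m_5 = 7*9 - 32 = 31, d_5 = (1073 - 31^2)/7 = 112/7 = 16, a_5 = floor((32 + 31)/16) = 3.
  m_6 = 16*3 - 31 = 17, d_6 = (1073 - 17^2)/16 = 784/16 = 49, a_6 = floor((32 + 17)/49) = 1.
  m_7 = 49*1 - 17 = 32, d_7 = (1073 - 32^2)/49 = 49/49 = 1, a_7 = floor((32 + 32)/1) = 64.
  m_8 = 1*64 - 32 = 32, d_8 = (1073 - 32^2)/1 = 49/1 = 49: (m_8, d_8) = (m_1, d_1) = (32, 49), so from here the quotients repeat a_1, ..., a_7; the period length is 7.
Hence the expansion of sqrt(1073) is a_0 = 32 followed by the repeating block 1, 3, 9, 9, 3, 1, 64 (period 7).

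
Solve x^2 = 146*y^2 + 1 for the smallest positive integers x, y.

First expand sqrt(146) as a continued fraction. With x_i = (sqrt(146) + m_i)/d_i and (m_0, d_0) = (0, 1): a_0 = floor(sqrt(146)) = 12, since 12^2 = 144 <= 146 < 169 = 13^2.
Iterate m_{i+1} = d_i*a_i - m_i, d_{i+1} = (146 - m_{i+1}^2)/d_i, a_{i+1} = floor((a_0 + m_{i+1})/d_{i+1}):
  m_1 = 1*12 - 0 = 12, d_1 = (146 - 12^2)/1 = 2/1 = 2, a_1 = floor((12 + 12)/2) = 12.
  m_2 = 2*12 - 12 = 12, d_2 = (146 - 12^2)/2 = 2/2 = 1, a_2 = floor((12 + 12)/1) = 24.
  m_3 = 1*24 - 12 = 12, d_3 = (146 - 12^2)/1 = 2/1 = 2: (m_3, d_3) = (m_1, d_1) = (12, 2), so from here the quotients repeat a_1, a_2; the period length is 2.
So sqrt(146) = [12; (12, 24)] with period length k = 2.
k is even, so the fundamental solution of x^2 - 146y^2 = 1 is (p_{k-1}, q_{k-1}) = (p_1, q_1); compute convergents through index 1.
Convergents (p_i = a_i*p_{i-1} + p_{i-2}, q_i = a_i*q_{i-1} + q_{i-2} with p_{-2}=0, p_{-1}=1, q_{-2}=1, q_{-1}=0):
  i=0: a_0=12, p_0 = 12*1 + 0 = 12, q_0 = 12*0 + 1 = 1.
  i=1: a_1=12, p_1 = 12*12 + 1 = 145, q_1 = 12*1 + 0 = 12.
Check: 145^2 - 146*12^2 = 21025 - 21024 = 1, so (x, y) = (145, 12) solves the equation, and by the theorem it is the least positive solution.

(x, y) = (145, 12)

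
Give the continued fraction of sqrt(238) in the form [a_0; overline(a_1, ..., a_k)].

[15; overline(2, 2, 1, 14, 1, 2, 2, 30)]

Write x_i = (sqrt(238) + m_i)/d_i with (m_0, d_0) = (0, 1). a_0 = floor(sqrt(238)) = 15, since 15^2 = 225 <= 238 < 256 = 16^2.
Iterate m_{i+1} = d_i*a_i - m_i, d_{i+1} = (238 - m_{i+1}^2)/d_i, a_{i+1} = floor((a_0 + m_{i+1})/d_{i+1}):
  m_1 = 1*15 - 0 = 15, d_1 = (238 - 15^2)/1 = 13/1 = 13, a_1 = floor((15 + 15)/13) = 2.
  m_2 = 13*2 - 15 = 11, d_2 = (238 - 11^2)/13 = 117/13 = 9, a_2 = floor((15 + 11)/9) = 2.
  m_3 = 9*2 - 11 = 7, d_3 = (238 - 7^2)/9 = 189/9 = 21, a_3 = floor((15 + 7)/21) = 1.
  m_4 = 21*1 - 7 = 14, d_4 = (238 - 14^2)/21 = 42/21 = 2, a_4 = floor((15 + 14)/2) = 14.
  m_5 = 2*14 - 14 = 14, d_5 = (238 - 14^2)/2 = 42/2 = 21, a_5 = floor((15 + 14)/21) = 1.
  m_6 = 21*1 - 14 = 7, d_6 = (238 - 7^2)/21 = 189/21 = 9, a_6 = floor((15 + 7)/9) = 2.
  m_7 = 9*2 - 7 = 11, d_7 = (238 - 11^2)/9 = 117/9 = 13, a_7 = floor((15 + 11)/13) = 2.
  m_8 = 13*2 - 11 = 15, d_8 = (238 - 15^2)/13 = 13/13 = 1, a_8 = floor((15 + 15)/1) = 30.
  m_9 = 1*30 - 15 = 15, d_9 = (238 - 15^2)/1 = 13/1 = 13: (m_9, d_9) = (m_1, d_1) = (15, 13), so from here the quotients repeat a_1, ..., a_8; the period length is 8.
Hence the expansion of sqrt(238) is a_0 = 15 followed by the repeating block 2, 2, 1, 14, 1, 2, 2, 30 (period 8).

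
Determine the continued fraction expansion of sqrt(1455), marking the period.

Write x_i = (sqrt(1455) + m_i)/d_i with (m_0, d_0) = (0, 1). a_0 = floor(sqrt(1455)) = 38, since 38^2 = 1444 <= 1455 < 1521 = 39^2.
Iterate m_{i+1} = d_i*a_i - m_i, d_{i+1} = (1455 - m_{i+1}^2)/d_i, a_{i+1} = floor((a_0 + m_{i+1})/d_{i+1}):
  m_1 = 1*38 - 0 = 38, d_1 = (1455 - 38^2)/1 = 11/1 = 11, a_1 = floor((38 + 38)/11) = 6.
  m_2 = 11*6 - 38 = 28, d_2 = (1455 - 28^2)/11 = 671/11 = 61, a_2 = floor((38 + 28)/61) = 1.
  m_3 = 61*1 - 28 = 33, d_3 = (1455 - 33^2)/61 = 366/61 = 6, a_3 = floor((38 + 33)/6) = 11.
  m_4 = 6*11 - 33 = 33, d_4 = (1455 - 33^2)/6 = 366/6 = 61, a_4 = floor((38 + 33)/61) = 1.
  m_5 = 61*1 - 33 = 28, d_5 = (1455 - 28^2)/61 = 671/61 = 11, a_5 = floor((38 + 28)/11) = 6.
  m_6 = 11*6 - 28 = 38, d_6 = (1455 - 38^2)/11 = 11/11 = 1, a_6 = floor((38 + 38)/1) = 76.
  m_7 = 1*76 - 38 = 38, d_7 = (1455 - 38^2)/1 = 11/1 = 11: (m_7, d_7) = (m_1, d_1) = (38, 11), so from here the quotients repeat a_1, ..., a_6; the period length is 6.
Hence the expansion of sqrt(1455) is a_0 = 38 followed by the repeating block 6, 1, 11, 1, 6, 76 (period 6).

[38; (6, 1, 11, 1, 6, 76)]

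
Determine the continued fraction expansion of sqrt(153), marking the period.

Write x_i = (sqrt(153) + m_i)/d_i with (m_0, d_0) = (0, 1). a_0 = floor(sqrt(153)) = 12, since 12^2 = 144 <= 153 < 169 = 13^2.
Iterate m_{i+1} = d_i*a_i - m_i, d_{i+1} = (153 - m_{i+1}^2)/d_i, a_{i+1} = floor((a_0 + m_{i+1})/d_{i+1}):
  m_1 = 1*12 - 0 = 12, d_1 = (153 - 12^2)/1 = 9/1 = 9, a_1 = floor((12 + 12)/9) = 2.
  m_2 = 9*2 - 12 = 6, d_2 = (153 - 6^2)/9 = 117/9 = 13, a_2 = floor((12 + 6)/13) = 1.
  m_3 = 13*1 - 6 = 7, d_3 = (153 - 7^2)/13 = 104/13 = 8, a_3 = floor((12 + 7)/8) = 2.
  m_4 = 8*2 - 7 = 9, d_4 = (153 - 9^2)/8 = 72/8 = 9, a_4 = floor((12 + 9)/9) = 2.
  m_5 = 9*2 - 9 = 9, d_5 = (153 - 9^2)/9 = 72/9 = 8, a_5 = floor((12 + 9)/8) = 2.
  m_6 = 8*2 - 9 = 7, d_6 = (153 - 7^2)/8 = 104/8 = 13, a_6 = floor((12 + 7)/13) = 1.
  m_7 = 13*1 - 7 = 6, d_7 = (153 - 6^2)/13 = 117/13 = 9, a_7 = floor((12 + 6)/9) = 2.
  m_8 = 9*2 - 6 = 12, d_8 = (153 - 12^2)/9 = 9/9 = 1, a_8 = floor((12 + 12)/1) = 24.
  m_9 = 1*24 - 12 = 12, d_9 = (153 - 12^2)/1 = 9/1 = 9: (m_9, d_9) = (m_1, d_1) = (12, 9), so from here the quotients repeat a_1, ..., a_8; the period length is 8.
Hence the expansion of sqrt(153) is a_0 = 12 followed by the repeating block 2, 1, 2, 2, 2, 1, 2, 24 (period 8).

[12; (2, 1, 2, 2, 2, 1, 2, 24)]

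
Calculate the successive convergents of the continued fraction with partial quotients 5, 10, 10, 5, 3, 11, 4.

Using the convergent recurrence p_i = a_i*p_{i-1} + p_{i-2}, q_i = a_i*q_{i-1} + q_{i-2} with p_{-2}=0, p_{-1}=1, q_{-2}=1, q_{-1}=0:
  i=0: a_0=5, p_0 = 5*1 + 0 = 5, q_0 = 5*0 + 1 = 1.
  i=1: a_1=10, p_1 = 10*5 + 1 = 51, q_1 = 10*1 + 0 = 10.
  i=2: a_2=10, p_2 = 10*51 + 5 = 515, q_2 = 10*10 + 1 = 101.
  i=3: a_3=5, p_3 = 5*515 + 51 = 2626, q_3 = 5*101 + 10 = 515.
  i=4: a_4=3, p_4 = 3*2626 + 515 = 8393, q_4 = 3*515 + 101 = 1646.
  i=5: a_5=11, p_5 = 11*8393 + 2626 = 94949, q_5 = 11*1646 + 515 = 18621.
  i=6: a_6=4, p_6 = 4*94949 + 8393 = 388189, q_6 = 4*18621 + 1646 = 76130.

5/1, 51/10, 515/101, 2626/515, 8393/1646, 94949/18621, 388189/76130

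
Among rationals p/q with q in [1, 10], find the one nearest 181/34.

16/3

Expand x = 181/34 as a continued fraction with the Euclidean algorithm:
  181 = 5*34 + 11, so a_0 = 5.
  34 = 3*11 + 1, so a_1 = 3.
  11 = 11*1 + 0, so a_2 = 11.
so x = [5; 3, 11].
Convergents (p_i = a_i*p_{i-1} + p_{i-2}, q_i = a_i*q_{i-1} + q_{i-2} with p_{-2}=0, p_{-1}=1, q_{-2}=1, q_{-1}=0), until the denominator exceeds 10:
  i=0: a_0=5, p_0 = 5*1 + 0 = 5, q_0 = 5*0 + 1 = 1.
  i=1: a_1=3, p_1 = 3*5 + 1 = 16, q_1 = 3*1 + 0 = 3.
  i=2: a_2=11, p_2 = 11*16 + 5 = 181, q_2 = 11*3 + 1 = 34.
q_2 = 34 > 10, so the last convergent with denominator <= 10 is p_1/q_1 = 16/3.
The closest fraction with denominator <= 10 is either p_1/q_1 or the intermediate fraction (k*p_1 + p_0)/(k*q_1 + q_0) with the largest k >= 1 whose denominator stays <= 10; these approach x as k grows, and every other convergent or intermediate fraction in range is farther away.
Largest k: floor((10 - q_0)/q_1) = floor((10 - 1)/3) = 3.
That gives (3*16 + 5)/(3*3 + 1) = 53/10.
Compare the errors: |x - 16/3| = |181*3 - 16*34|/(34*3) = 1/102, and |x - 53/10| = |181*10 - 53*34|/(34*10) = 8/340.
Cross-multiplying, 1*340 = 340 < 816 = 8*102, so 1/102 is smaller: the convergent 16/3 is closer to x than 53/10.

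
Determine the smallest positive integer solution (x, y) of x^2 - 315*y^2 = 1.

First expand sqrt(315) as a continued fraction. With x_i = (sqrt(315) + m_i)/d_i and (m_0, d_0) = (0, 1): a_0 = floor(sqrt(315)) = 17, since 17^2 = 289 <= 315 < 324 = 18^2.
Iterate m_{i+1} = d_i*a_i - m_i, d_{i+1} = (315 - m_{i+1}^2)/d_i, a_{i+1} = floor((a_0 + m_{i+1})/d_{i+1}):
  m_1 = 1*17 - 0 = 17, d_1 = (315 - 17^2)/1 = 26/1 = 26, a_1 = floor((17 + 17)/26) = 1.
  m_2 = 26*1 - 17 = 9, d_2 = (315 - 9^2)/26 = 234/26 = 9, a_2 = floor((17 + 9)/9) = 2.
  m_3 = 9*2 - 9 = 9, d_3 = (315 - 9^2)/9 = 234/9 = 26, a_3 = floor((17 + 9)/26) = 1.
  m_4 = 26*1 - 9 = 17, d_4 = (315 - 17^2)/26 = 26/26 = 1, a_4 = floor((17 + 17)/1) = 34.
  m_5 = 1*34 - 17 = 17, d_5 = (315 - 17^2)/1 = 26/1 = 26: (m_5, d_5) = (m_1, d_1) = (17, 26), so from here the quotients repeat a_1, ..., a_4; the period length is 4.
So sqrt(315) = [17; (1, 2, 1, 34)] with period length k = 4.
k is even, so the fundamental solution of x^2 - 315y^2 = 1 is (p_{k-1}, q_{k-1}) = (p_3, q_3); compute convergents through index 3.
Convergents (p_i = a_i*p_{i-1} + p_{i-2}, q_i = a_i*q_{i-1} + q_{i-2} with p_{-2}=0, p_{-1}=1, q_{-2}=1, q_{-1}=0):
  i=0: a_0=17, p_0 = 17*1 + 0 = 17, q_0 = 17*0 + 1 = 1.
  i=1: a_1=1, p_1 = 1*17 + 1 = 18, q_1 = 1*1 + 0 = 1.
  i=2: a_2=2, p_2 = 2*18 + 17 = 53, q_2 = 2*1 + 1 = 3.
  i=3: a_3=1, p_3 = 1*53 + 18 = 71, q_3 = 1*3 + 1 = 4.
Check: 71^2 - 315*4^2 = 5041 - 5040 = 1, so (x, y) = (71, 4) solves the equation, and by the theorem it is the least positive solution.

(x, y) = (71, 4)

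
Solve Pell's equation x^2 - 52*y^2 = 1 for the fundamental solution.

(x, y) = (649, 90)

First expand sqrt(52) as a continued fraction. With x_i = (sqrt(52) + m_i)/d_i and (m_0, d_0) = (0, 1): a_0 = floor(sqrt(52)) = 7, since 7^2 = 49 <= 52 < 64 = 8^2.
Iterate m_{i+1} = d_i*a_i - m_i, d_{i+1} = (52 - m_{i+1}^2)/d_i, a_{i+1} = floor((a_0 + m_{i+1})/d_{i+1}):
  m_1 = 1*7 - 0 = 7, d_1 = (52 - 7^2)/1 = 3/1 = 3, a_1 = floor((7 + 7)/3) = 4.
  m_2 = 3*4 - 7 = 5, d_2 = (52 - 5^2)/3 = 27/3 = 9, a_2 = floor((7 + 5)/9) = 1.
  m_3 = 9*1 - 5 = 4, d_3 = (52 - 4^2)/9 = 36/9 = 4, a_3 = floor((7 + 4)/4) = 2.
  m_4 = 4*2 - 4 = 4, d_4 = (52 - 4^2)/4 = 36/4 = 9, a_4 = floor((7 + 4)/9) = 1.
  m_5 = 9*1 - 4 = 5, d_5 = (52 - 5^2)/9 = 27/9 = 3, a_5 = floor((7 + 5)/3) = 4.
  m_6 = 3*4 - 5 = 7, d_6 = (52 - 7^2)/3 = 3/3 = 1, a_6 = floor((7 + 7)/1) = 14.
  m_7 = 1*14 - 7 = 7, d_7 = (52 - 7^2)/1 = 3/1 = 3: (m_7, d_7) = (m_1, d_1) = (7, 3), so from here the quotients repeat a_1, ..., a_6; the period length is 6.
So sqrt(52) = [7; (4, 1, 2, 1, 4, 14)] with period length k = 6.
k is even, so the fundamental solution of x^2 - 52y^2 = 1 is (p_{k-1}, q_{k-1}) = (p_5, q_5); compute convergents through index 5.
Convergents (p_i = a_i*p_{i-1} + p_{i-2}, q_i = a_i*q_{i-1} + q_{i-2} with p_{-2}=0, p_{-1}=1, q_{-2}=1, q_{-1}=0):
  i=0: a_0=7, p_0 = 7*1 + 0 = 7, q_0 = 7*0 + 1 = 1.
  i=1: a_1=4, p_1 = 4*7 + 1 = 29, q_1 = 4*1 + 0 = 4.
  i=2: a_2=1, p_2 = 1*29 + 7 = 36, q_2 = 1*4 + 1 = 5.
  i=3: a_3=2, p_3 = 2*36 + 29 = 101, q_3 = 2*5 + 4 = 14.
  i=4: a_4=1, p_4 = 1*101 + 36 = 137, q_4 = 1*14 + 5 = 19.
  i=5: a_5=4, p_5 = 4*137 + 101 = 649, q_5 = 4*19 + 14 = 90.
Check: 649^2 - 52*90^2 = 421201 - 421200 = 1, so (x, y) = (649, 90) solves the equation, and by the theorem it is the least positive solution.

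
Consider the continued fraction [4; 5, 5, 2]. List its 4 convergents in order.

Using the convergent recurrence p_i = a_i*p_{i-1} + p_{i-2}, q_i = a_i*q_{i-1} + q_{i-2} with p_{-2}=0, p_{-1}=1, q_{-2}=1, q_{-1}=0:
  i=0: a_0=4, p_0 = 4*1 + 0 = 4, q_0 = 4*0 + 1 = 1.
  i=1: a_1=5, p_1 = 5*4 + 1 = 21, q_1 = 5*1 + 0 = 5.
  i=2: a_2=5, p_2 = 5*21 + 4 = 109, q_2 = 5*5 + 1 = 26.
  i=3: a_3=2, p_3 = 2*109 + 21 = 239, q_3 = 2*26 + 5 = 57.

4/1, 21/5, 109/26, 239/57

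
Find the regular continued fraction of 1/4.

[0; 4]

Run the Euclidean algorithm on 1 and 4; the successive quotients are the partial quotients a_0, a_1, ... (each step inverts the fractional part left over by the previous one):
  1 = 0*4 + 1, so a_0 = 0.
  4 = 4*1 + 0, so a_1 = 4.
The remainder reaches 0 after 2 divisions, so the expansion has 2 partial quotients, read off in order.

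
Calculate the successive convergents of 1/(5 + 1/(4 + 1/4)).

Using the convergent recurrence p_i = a_i*p_{i-1} + p_{i-2}, q_i = a_i*q_{i-1} + q_{i-2} with p_{-2}=0, p_{-1}=1, q_{-2}=1, q_{-1}=0:
  i=0: a_0=0, p_0 = 0*1 + 0 = 0, q_0 = 0*0 + 1 = 1.
  i=1: a_1=5, p_1 = 5*0 + 1 = 1, q_1 = 5*1 + 0 = 5.
  i=2: a_2=4, p_2 = 4*1 + 0 = 4, q_2 = 4*5 + 1 = 21.
  i=3: a_3=4, p_3 = 4*4 + 1 = 17, q_3 = 4*21 + 5 = 89.

0/1, 1/5, 4/21, 17/89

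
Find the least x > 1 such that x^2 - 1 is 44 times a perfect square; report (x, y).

First expand sqrt(44) as a continued fraction. With x_i = (sqrt(44) + m_i)/d_i and (m_0, d_0) = (0, 1): a_0 = floor(sqrt(44)) = 6, since 6^2 = 36 <= 44 < 49 = 7^2.
Iterate m_{i+1} = d_i*a_i - m_i, d_{i+1} = (44 - m_{i+1}^2)/d_i, a_{i+1} = floor((a_0 + m_{i+1})/d_{i+1}):
  m_1 = 1*6 - 0 = 6, d_1 = (44 - 6^2)/1 = 8/1 = 8, a_1 = floor((6 + 6)/8) = 1.
  m_2 = 8*1 - 6 = 2, d_2 = (44 - 2^2)/8 = 40/8 = 5, a_2 = floor((6 + 2)/5) = 1.
  m_3 = 5*1 - 2 = 3, d_3 = (44 - 3^2)/5 = 35/5 = 7, a_3 = floor((6 + 3)/7) = 1.
  m_4 = 7*1 - 3 = 4, d_4 = (44 - 4^2)/7 = 28/7 = 4, a_4 = floor((6 + 4)/4) = 2.
  m_5 = 4*2 - 4 = 4, d_5 = (44 - 4^2)/4 = 28/4 = 7, a_5 = floor((6 + 4)/7) = 1.
  m_6 = 7*1 - 4 = 3, d_6 = (44 - 3^2)/7 = 35/7 = 5, a_6 = floor((6 + 3)/5) = 1.
  m_7 = 5*1 - 3 = 2, d_7 = (44 - 2^2)/5 = 40/5 = 8, a_7 = floor((6 + 2)/8) = 1.
  m_8 = 8*1 - 2 = 6, d_8 = (44 - 6^2)/8 = 8/8 = 1, a_8 = floor((6 + 6)/1) = 12.
  m_9 = 1*12 - 6 = 6, d_9 = (44 - 6^2)/1 = 8/1 = 8: (m_9, d_9) = (m_1, d_1) = (6, 8), so from here the quotients repeat a_1, ..., a_8; the period length is 8.
So sqrt(44) = [6; (1, 1, 1, 2, 1, 1, 1, 12)] with period length k = 8.
k is even, so the fundamental solution of x^2 - 44y^2 = 1 is (p_{k-1}, q_{k-1}) = (p_7, q_7); compute convergents through index 7.
Convergents (p_i = a_i*p_{i-1} + p_{i-2}, q_i = a_i*q_{i-1} + q_{i-2} with p_{-2}=0, p_{-1}=1, q_{-2}=1, q_{-1}=0):
  i=0: a_0=6, p_0 = 6*1 + 0 = 6, q_0 = 6*0 + 1 = 1.
  i=1: a_1=1, p_1 = 1*6 + 1 = 7, q_1 = 1*1 + 0 = 1.
  i=2: a_2=1, p_2 = 1*7 + 6 = 13, q_2 = 1*1 + 1 = 2.
  i=3: a_3=1, p_3 = 1*13 + 7 = 20, q_3 = 1*2 + 1 = 3.
  i=4: a_4=2, p_4 = 2*20 + 13 = 53, q_4 = 2*3 + 2 = 8.
  i=5: a_5=1, p_5 = 1*53 + 20 = 73, q_5 = 1*8 + 3 = 11.
  i=6: a_6=1, p_6 = 1*73 + 53 = 126, q_6 = 1*11 + 8 = 19.
  i=7: a_7=1, p_7 = 1*126 + 73 = 199, q_7 = 1*19 + 11 = 30.
Check: 199^2 - 44*30^2 = 39601 - 39600 = 1, so (x, y) = (199, 30) solves the equation, and by the theorem it is the least positive solution.

(x, y) = (199, 30)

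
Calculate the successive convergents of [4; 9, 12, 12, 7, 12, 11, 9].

4/1, 37/9, 448/109, 5413/1317, 38339/9328, 465481/113253, 5158630/1255111, 46893151/11409252

Using the convergent recurrence p_i = a_i*p_{i-1} + p_{i-2}, q_i = a_i*q_{i-1} + q_{i-2} with p_{-2}=0, p_{-1}=1, q_{-2}=1, q_{-1}=0:
  i=0: a_0=4, p_0 = 4*1 + 0 = 4, q_0 = 4*0 + 1 = 1.
  i=1: a_1=9, p_1 = 9*4 + 1 = 37, q_1 = 9*1 + 0 = 9.
  i=2: a_2=12, p_2 = 12*37 + 4 = 448, q_2 = 12*9 + 1 = 109.
  i=3: a_3=12, p_3 = 12*448 + 37 = 5413, q_3 = 12*109 + 9 = 1317.
  i=4: a_4=7, p_4 = 7*5413 + 448 = 38339, q_4 = 7*1317 + 109 = 9328.
  i=5: a_5=12, p_5 = 12*38339 + 5413 = 465481, q_5 = 12*9328 + 1317 = 113253.
  i=6: a_6=11, p_6 = 11*465481 + 38339 = 5158630, q_6 = 11*113253 + 9328 = 1255111.
  i=7: a_7=9, p_7 = 9*5158630 + 465481 = 46893151, q_7 = 9*1255111 + 113253 = 11409252.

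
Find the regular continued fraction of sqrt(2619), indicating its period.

[51; (5, 1, 2, 11, 51, 11, 2, 1, 5, 102)]

Write x_i = (sqrt(2619) + m_i)/d_i with (m_0, d_0) = (0, 1). a_0 = floor(sqrt(2619)) = 51, since 51^2 = 2601 <= 2619 < 2704 = 52^2.
Iterate m_{i+1} = d_i*a_i - m_i, d_{i+1} = (2619 - m_{i+1}^2)/d_i, a_{i+1} = floor((a_0 + m_{i+1})/d_{i+1}):
  m_1 = 1*51 - 0 = 51, d_1 = (2619 - 51^2)/1 = 18/1 = 18, a_1 = floor((51 + 51)/18) = 5.
  m_2 = 18*5 - 51 = 39, d_2 = (2619 - 39^2)/18 = 1098/18 = 61, a_2 = floor((51 + 39)/61) = 1.
  m_3 = 61*1 - 39 = 22, d_3 = (2619 - 22^2)/61 = 2135/61 = 35, a_3 = floor((51 + 22)/35) = 2.
  m_4 = 35*2 - 22 = 48, d_4 = (2619 - 48^2)/35 = 315/35 = 9, a_4 = floor((51 + 48)/9) = 11.
  m_5 = 9*11 - 48 = 51, d_5 = (2619 - 51^2)/9 = 18/9 = 2, a_5 = floor((51 + 51)/2) = 51.
  m_6 = 2*51 - 51 = 51, d_6 = (2619 - 51^2)/2 = 18/2 = 9, a_6 = floor((51 + 51)/9) = 11.
  m_7 = 9*11 - 51 = 48, d_7 = (2619 - 48^2)/9 = 315/9 = 35, a_7 = floor((51 + 48)/35) = 2.
  m_8 = 35*2 - 48 = 22, d_8 = (2619 - 22^2)/35 = 2135/35 = 61, a_8 = floor((51 + 22)/61) = 1.
  m_9 = 61*1 - 22 = 39, d_9 = (2619 - 39^2)/61 = 1098/61 = 18, a_9 = floor((51 + 39)/18) = 5.
  m_10 = 18*5 - 39 = 51, d_10 = (2619 - 51^2)/18 = 18/18 = 1, a_10 = floor((51 + 51)/1) = 102.
  m_11 = 1*102 - 51 = 51, d_11 = (2619 - 51^2)/1 = 18/1 = 18: (m_11, d_11) = (m_1, d_1) = (51, 18), so from here the quotients repeat a_1, ..., a_10; the period length is 10.
Hence the expansion of sqrt(2619) is a_0 = 51 followed by the repeating block 5, 1, 2, 11, 51, 11, 2, 1, 5, 102 (period 10).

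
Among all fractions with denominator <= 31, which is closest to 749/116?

Expand x = 749/116 as a continued fraction with the Euclidean algorithm:
  749 = 6*116 + 53, so a_0 = 6.
  116 = 2*53 + 10, so a_1 = 2.
  53 = 5*10 + 3, so a_2 = 5.
  10 = 3*3 + 1, so a_3 = 3.
  3 = 3*1 + 0, so a_4 = 3.
so x = [6; 2, 5, 3, 3].
Convergents (p_i = a_i*p_{i-1} + p_{i-2}, q_i = a_i*q_{i-1} + q_{i-2} with p_{-2}=0, p_{-1}=1, q_{-2}=1, q_{-1}=0), until the denominator exceeds 31:
  i=0: a_0=6, p_0 = 6*1 + 0 = 6, q_0 = 6*0 + 1 = 1.
  i=1: a_1=2, p_1 = 2*6 + 1 = 13, q_1 = 2*1 + 0 = 2.
  i=2: a_2=5, p_2 = 5*13 + 6 = 71, q_2 = 5*2 + 1 = 11.
  i=3: a_3=3, p_3 = 3*71 + 13 = 226, q_3 = 3*11 + 2 = 35.
q_3 = 35 > 31, so the last convergent with denominator <= 31 is p_2/q_2 = 71/11.
The closest fraction with denominator <= 31 is either p_2/q_2 or the intermediate fraction (k*p_2 + p_1)/(k*q_2 + q_1) with the largest k >= 1 whose denominator stays <= 31; these approach x as k grows, and every other convergent or intermediate fraction in range is farther away.
Largest k: floor((31 - q_1)/q_2) = floor((31 - 2)/11) = 2.
That gives (2*71 + 13)/(2*11 + 2) = 155/24.
Compare the errors: |x - 71/11| = |749*11 - 71*116|/(116*11) = 3/1276, and |x - 155/24| = |749*24 - 155*116|/(116*24) = 4/2784.
Cross-multiplying, 4*1276 = 5104 < 8352 = 3*2784, so 4/2784 is smaller: the intermediate fraction 155/24 is closer to x than 71/11.

155/24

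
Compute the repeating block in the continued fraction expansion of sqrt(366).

Write x_i = (sqrt(366) + m_i)/d_i with (m_0, d_0) = (0, 1). a_0 = floor(sqrt(366)) = 19, since 19^2 = 361 <= 366 < 400 = 20^2.
Iterate m_{i+1} = d_i*a_i - m_i, d_{i+1} = (366 - m_{i+1}^2)/d_i, a_{i+1} = floor((a_0 + m_{i+1})/d_{i+1}):
  m_1 = 1*19 - 0 = 19, d_1 = (366 - 19^2)/1 = 5/1 = 5, a_1 = floor((19 + 19)/5) = 7.
  m_2 = 5*7 - 19 = 16, d_2 = (366 - 16^2)/5 = 110/5 = 22, a_2 = floor((19 + 16)/22) = 1.
  m_3 = 22*1 - 16 = 6, d_3 = (366 - 6^2)/22 = 330/22 = 15, a_3 = floor((19 + 6)/15) = 1.
  m_4 = 15*1 - 6 = 9, d_4 = (366 - 9^2)/15 = 285/15 = 19, a_4 = floor((19 + 9)/19) = 1.
  m_5 = 19*1 - 9 = 10, d_5 = (366 - 10^2)/19 = 266/19 = 14, a_5 = floor((19 + 10)/14) = 2.
  m_6 = 14*2 - 10 = 18, d_6 = (366 - 18^2)/14 = 42/14 = 3, a_6 = floor((19 + 18)/3) = 12.
  m_7 = 3*12 - 18 = 18, d_7 = (366 - 18^2)/3 = 42/3 = 14, a_7 = floor((19 + 18)/14) = 2.
  m_8 = 14*2 - 18 = 10, d_8 = (366 - 10^2)/14 = 266/14 = 19, a_8 = floor((19 + 10)/19) = 1.
  m_9 = 19*1 - 10 = 9, d_9 = (366 - 9^2)/19 = 285/19 = 15, a_9 = floor((19 + 9)/15) = 1.
  m_10 = 15*1 - 9 = 6, d_10 = (366 - 6^2)/15 = 330/15 = 22, a_10 = floor((19 + 6)/22) = 1.
  m_11 = 22*1 - 6 = 16, d_11 = (366 - 16^2)/22 = 110/22 = 5, a_11 = floor((19 + 16)/5) = 7.
  m_12 = 5*7 - 16 = 19, d_12 = (366 - 19^2)/5 = 5/5 = 1, a_12 = floor((19 + 19)/1) = 38.
  m_13 = 1*38 - 19 = 19, d_13 = (366 - 19^2)/1 = 5/1 = 5: (m_13, d_13) = (m_1, d_1) = (19, 5), so from here the quotients repeat a_1, ..., a_12; the period length is 12.
Hence the expansion of sqrt(366) is a_0 = 19 followed by the repeating block 7, 1, 1, 1, 2, 12, 2, 1, 1, 1, 7, 38 (period 12).

[19; (7, 1, 1, 1, 2, 12, 2, 1, 1, 1, 7, 38)]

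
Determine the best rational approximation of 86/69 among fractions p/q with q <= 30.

Expand x = 86/69 as a continued fraction with the Euclidean algorithm:
  86 = 1*69 + 17, so a_0 = 1.
  69 = 4*17 + 1, so a_1 = 4.
  17 = 17*1 + 0, so a_2 = 17.
so x = [1; 4, 17].
Convergents (p_i = a_i*p_{i-1} + p_{i-2}, q_i = a_i*q_{i-1} + q_{i-2} with p_{-2}=0, p_{-1}=1, q_{-2}=1, q_{-1}=0), until the denominator exceeds 30:
  i=0: a_0=1, p_0 = 1*1 + 0 = 1, q_0 = 1*0 + 1 = 1.
  i=1: a_1=4, p_1 = 4*1 + 1 = 5, q_1 = 4*1 + 0 = 4.
  i=2: a_2=17, p_2 = 17*5 + 1 = 86, q_2 = 17*4 + 1 = 69.
q_2 = 69 > 30, so the last convergent with denominator <= 30 is p_1/q_1 = 5/4.
The closest fraction with denominator <= 30 is either p_1/q_1 or the intermediate fraction (k*p_1 + p_0)/(k*q_1 + q_0) with the largest k >= 1 whose denominator stays <= 30; these approach x as k grows, and every other convergent or intermediate fraction in range is farther away.
Largest k: floor((30 - q_0)/q_1) = floor((30 - 1)/4) = 7.
That gives (7*5 + 1)/(7*4 + 1) = 36/29.
Compare the errors: |x - 5/4| = |86*4 - 5*69|/(69*4) = 1/276, and |x - 36/29| = |86*29 - 36*69|/(69*29) = 10/2001.
Cross-multiplying, 1*2001 = 2001 < 2760 = 10*276, so 1/276 is smaller: the convergent 5/4 is closer to x than 36/29.

5/4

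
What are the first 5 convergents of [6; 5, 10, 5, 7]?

Using the convergent recurrence p_i = a_i*p_{i-1} + p_{i-2}, q_i = a_i*q_{i-1} + q_{i-2} with p_{-2}=0, p_{-1}=1, q_{-2}=1, q_{-1}=0:
  i=0: a_0=6, p_0 = 6*1 + 0 = 6, q_0 = 6*0 + 1 = 1.
  i=1: a_1=5, p_1 = 5*6 + 1 = 31, q_1 = 5*1 + 0 = 5.
  i=2: a_2=10, p_2 = 10*31 + 6 = 316, q_2 = 10*5 + 1 = 51.
  i=3: a_3=5, p_3 = 5*316 + 31 = 1611, q_3 = 5*51 + 5 = 260.
  i=4: a_4=7, p_4 = 7*1611 + 316 = 11593, q_4 = 7*260 + 51 = 1871.

6/1, 31/5, 316/51, 1611/260, 11593/1871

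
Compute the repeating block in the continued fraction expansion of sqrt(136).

Write x_i = (sqrt(136) + m_i)/d_i with (m_0, d_0) = (0, 1). a_0 = floor(sqrt(136)) = 11, since 11^2 = 121 <= 136 < 144 = 12^2.
Iterate m_{i+1} = d_i*a_i - m_i, d_{i+1} = (136 - m_{i+1}^2)/d_i, a_{i+1} = floor((a_0 + m_{i+1})/d_{i+1}):
  m_1 = 1*11 - 0 = 11, d_1 = (136 - 11^2)/1 = 15/1 = 15, a_1 = floor((11 + 11)/15) = 1.
  m_2 = 15*1 - 11 = 4, d_2 = (136 - 4^2)/15 = 120/15 = 8, a_2 = floor((11 + 4)/8) = 1.
  m_3 = 8*1 - 4 = 4, d_3 = (136 - 4^2)/8 = 120/8 = 15, a_3 = floor((11 + 4)/15) = 1.
  m_4 = 15*1 - 4 = 11, d_4 = (136 - 11^2)/15 = 15/15 = 1, a_4 = floor((11 + 11)/1) = 22.
  m_5 = 1*22 - 11 = 11, d_5 = (136 - 11^2)/1 = 15/1 = 15: (m_5, d_5) = (m_1, d_1) = (11, 15), so from here the quotients repeat a_1, ..., a_4; the period length is 4.
Hence the expansion of sqrt(136) is a_0 = 11 followed by the repeating block 1, 1, 1, 22 (period 4).

[11; (1, 1, 1, 22)]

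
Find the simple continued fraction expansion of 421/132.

[3; 5, 3, 1, 1, 3]

Run the Euclidean algorithm on 421 and 132; the successive quotients are the partial quotients a_0, a_1, ... (each step inverts the fractional part left over by the previous one):
  421 = 3*132 + 25, so a_0 = 3.
  132 = 5*25 + 7, so a_1 = 5.
  25 = 3*7 + 4, so a_2 = 3.
  7 = 1*4 + 3, so a_3 = 1.
  4 = 1*3 + 1, so a_4 = 1.
  3 = 3*1 + 0, so a_5 = 3.
The remainder reaches 0 after 6 divisions, so the expansion has 6 partial quotients, read off in order.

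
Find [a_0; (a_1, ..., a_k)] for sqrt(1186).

Write x_i = (sqrt(1186) + m_i)/d_i with (m_0, d_0) = (0, 1). a_0 = floor(sqrt(1186)) = 34, since 34^2 = 1156 <= 1186 < 1225 = 35^2.
Iterate m_{i+1} = d_i*a_i - m_i, d_{i+1} = (1186 - m_{i+1}^2)/d_i, a_{i+1} = floor((a_0 + m_{i+1})/d_{i+1}):
  m_1 = 1*34 - 0 = 34, d_1 = (1186 - 34^2)/1 = 30/1 = 30, a_1 = floor((34 + 34)/30) = 2.
  m_2 = 30*2 - 34 = 26, d_2 = (1186 - 26^2)/30 = 510/30 = 17, a_2 = floor((34 + 26)/17) = 3.
  m_3 = 17*3 - 26 = 25, d_3 = (1186 - 25^2)/17 = 561/17 = 33, a_3 = floor((34 + 25)/33) = 1.
  m_4 = 33*1 - 25 = 8, d_4 = (1186 - 8^2)/33 = 1122/33 = 34, a_4 = floor((34 + 8)/34) = 1.
  m_5 = 34*1 - 8 = 26, d_5 = (1186 - 26^2)/34 = 510/34 = 15, a_5 = floor((34 + 26)/15) = 4.
  m_6 = 15*4 - 26 = 34, d_6 = (1186 - 34^2)/15 = 30/15 = 2, a_6 = floor((34 + 34)/2) = 34.
  m_7 = 2*34 - 34 = 34, d_7 = (1186 - 34^2)/2 = 30/2 = 15, a_7 = floor((34 + 34)/15) = 4.
  m_8 = 15*4 - 34 = 26, d_8 = (1186 - 26^2)/15 = 510/15 = 34, a_8 = floor((34 + 26)/34) = 1.
  m_9 = 34*1 - 26 = 8, d_9 = (1186 - 8^2)/34 = 1122/34 = 33, a_9 = floor((34 + 8)/33) = 1.
  m_10 = 33*1 - 8 = 25, d_10 = (1186 - 25^2)/33 = 561/33 = 17, a_10 = floor((34 + 25)/17) = 3.
  m_11 = 17*3 - 25 = 26, d_11 = (1186 - 26^2)/17 = 510/17 = 30, a_11 = floor((34 + 26)/30) = 2.
  m_12 = 30*2 - 26 = 34, d_12 = (1186 - 34^2)/30 = 30/30 = 1, a_12 = floor((34 + 34)/1) = 68.
  m_13 = 1*68 - 34 = 34, d_13 = (1186 - 34^2)/1 = 30/1 = 30: (m_13, d_13) = (m_1, d_1) = (34, 30), so from here the quotients repeat a_1, ..., a_12; the period length is 12.
Hence the expansion of sqrt(1186) is a_0 = 34 followed by the repeating block 2, 3, 1, 1, 4, 34, 4, 1, 1, 3, 2, 68 (period 12).

[34; (2, 3, 1, 1, 4, 34, 4, 1, 1, 3, 2, 68)]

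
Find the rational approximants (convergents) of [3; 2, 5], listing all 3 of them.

3/1, 7/2, 38/11

Using the convergent recurrence p_i = a_i*p_{i-1} + p_{i-2}, q_i = a_i*q_{i-1} + q_{i-2} with p_{-2}=0, p_{-1}=1, q_{-2}=1, q_{-1}=0:
  i=0: a_0=3, p_0 = 3*1 + 0 = 3, q_0 = 3*0 + 1 = 1.
  i=1: a_1=2, p_1 = 2*3 + 1 = 7, q_1 = 2*1 + 0 = 2.
  i=2: a_2=5, p_2 = 5*7 + 3 = 38, q_2 = 5*2 + 1 = 11.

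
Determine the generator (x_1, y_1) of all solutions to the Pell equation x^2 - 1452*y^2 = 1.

(x, y) = (262087, 6878)

First expand sqrt(1452) as a continued fraction. With x_i = (sqrt(1452) + m_i)/d_i and (m_0, d_0) = (0, 1): a_0 = floor(sqrt(1452)) = 38, since 38^2 = 1444 <= 1452 < 1521 = 39^2.
Iterate m_{i+1} = d_i*a_i - m_i, d_{i+1} = (1452 - m_{i+1}^2)/d_i, a_{i+1} = floor((a_0 + m_{i+1})/d_{i+1}):
  m_1 = 1*38 - 0 = 38, d_1 = (1452 - 38^2)/1 = 8/1 = 8, a_1 = floor((38 + 38)/8) = 9.
  m_2 = 8*9 - 38 = 34, d_2 = (1452 - 34^2)/8 = 296/8 = 37, a_2 = floor((38 + 34)/37) = 1.
  m_3 = 37*1 - 34 = 3, d_3 = (1452 - 3^2)/37 = 1443/37 = 39, a_3 = floor((38 + 3)/39) = 1.
  m_4 = 39*1 - 3 = 36, d_4 = (1452 - 36^2)/39 = 156/39 = 4, a_4 = floor((38 + 36)/4) = 18.
  m_5 = 4*18 - 36 = 36, d_5 = (1452 - 36^2)/4 = 156/4 = 39, a_5 = floor((38 + 36)/39) = 1.
  m_6 = 39*1 - 36 = 3, d_6 = (1452 - 3^2)/39 = 1443/39 = 37, a_6 = floor((38 + 3)/37) = 1.
  m_7 = 37*1 - 3 = 34, d_7 = (1452 - 34^2)/37 = 296/37 = 8, a_7 = floor((38 + 34)/8) = 9.
  m_8 = 8*9 - 34 = 38, d_8 = (1452 - 38^2)/8 = 8/8 = 1, a_8 = floor((38 + 38)/1) = 76.
  m_9 = 1*76 - 38 = 38, d_9 = (1452 - 38^2)/1 = 8/1 = 8: (m_9, d_9) = (m_1, d_1) = (38, 8), so from here the quotients repeat a_1, ..., a_8; the period length is 8.
So sqrt(1452) = [38; (9, 1, 1, 18, 1, 1, 9, 76)] with period length k = 8.
k is even, so the fundamental solution of x^2 - 1452y^2 = 1 is (p_{k-1}, q_{k-1}) = (p_7, q_7); compute convergents through index 7.
Convergents (p_i = a_i*p_{i-1} + p_{i-2}, q_i = a_i*q_{i-1} + q_{i-2} with p_{-2}=0, p_{-1}=1, q_{-2}=1, q_{-1}=0):
  i=0: a_0=38, p_0 = 38*1 + 0 = 38, q_0 = 38*0 + 1 = 1.
  i=1: a_1=9, p_1 = 9*38 + 1 = 343, q_1 = 9*1 + 0 = 9.
  i=2: a_2=1, p_2 = 1*343 + 38 = 381, q_2 = 1*9 + 1 = 10.
  i=3: a_3=1, p_3 = 1*381 + 343 = 724, q_3 = 1*10 + 9 = 19.
  i=4: a_4=18, p_4 = 18*724 + 381 = 13413, q_4 = 18*19 + 10 = 352.
  i=5: a_5=1, p_5 = 1*13413 + 724 = 14137, q_5 = 1*352 + 19 = 371.
  i=6: a_6=1, p_6 = 1*14137 + 13413 = 27550, q_6 = 1*371 + 352 = 723.
  i=7: a_7=9, p_7 = 9*27550 + 14137 = 262087, q_7 = 9*723 + 371 = 6878.
Check: 262087^2 - 1452*6878^2 = 68689595569 - 68689595568 = 1, so (x, y) = (262087, 6878) solves the equation, and by the theorem it is the least positive solution.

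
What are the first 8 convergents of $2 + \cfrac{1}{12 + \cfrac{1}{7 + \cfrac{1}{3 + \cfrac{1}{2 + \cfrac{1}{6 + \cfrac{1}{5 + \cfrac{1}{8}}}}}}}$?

Using the convergent recurrence p_i = a_i*p_{i-1} + p_{i-2}, q_i = a_i*q_{i-1} + q_{i-2} with p_{-2}=0, p_{-1}=1, q_{-2}=1, q_{-1}=0:
  i=0: a_0=2, p_0 = 2*1 + 0 = 2, q_0 = 2*0 + 1 = 1.
  i=1: a_1=12, p_1 = 12*2 + 1 = 25, q_1 = 12*1 + 0 = 12.
  i=2: a_2=7, p_2 = 7*25 + 2 = 177, q_2 = 7*12 + 1 = 85.
  i=3: a_3=3, p_3 = 3*177 + 25 = 556, q_3 = 3*85 + 12 = 267.
  i=4: a_4=2, p_4 = 2*556 + 177 = 1289, q_4 = 2*267 + 85 = 619.
  i=5: a_5=6, p_5 = 6*1289 + 556 = 8290, q_5 = 6*619 + 267 = 3981.
  i=6: a_6=5, p_6 = 5*8290 + 1289 = 42739, q_6 = 5*3981 + 619 = 20524.
  i=7: a_7=8, p_7 = 8*42739 + 8290 = 350202, q_7 = 8*20524 + 3981 = 168173.

2/1, 25/12, 177/85, 556/267, 1289/619, 8290/3981, 42739/20524, 350202/168173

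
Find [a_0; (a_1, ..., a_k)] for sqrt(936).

Write x_i = (sqrt(936) + m_i)/d_i with (m_0, d_0) = (0, 1). a_0 = floor(sqrt(936)) = 30, since 30^2 = 900 <= 936 < 961 = 31^2.
Iterate m_{i+1} = d_i*a_i - m_i, d_{i+1} = (936 - m_{i+1}^2)/d_i, a_{i+1} = floor((a_0 + m_{i+1})/d_{i+1}):
  m_1 = 1*30 - 0 = 30, d_1 = (936 - 30^2)/1 = 36/1 = 36, a_1 = floor((30 + 30)/36) = 1.
  m_2 = 36*1 - 30 = 6, d_2 = (936 - 6^2)/36 = 900/36 = 25, a_2 = floor((30 + 6)/25) = 1.
  m_3 = 25*1 - 6 = 19, d_3 = (936 - 19^2)/25 = 575/25 = 23, a_3 = floor((30 + 19)/23) = 2.
  m_4 = 23*2 - 19 = 27, d_4 = (936 - 27^2)/23 = 207/23 = 9, a_4 = floor((30 + 27)/9) = 6.
  m_5 = 9*6 - 27 = 27, d_5 = (936 - 27^2)/9 = 207/9 = 23, a_5 = floor((30 + 27)/23) = 2.
  m_6 = 23*2 - 27 = 19, d_6 = (936 - 19^2)/23 = 575/23 = 25, a_6 = floor((30 + 19)/25) = 1.
  m_7 = 25*1 - 19 = 6, d_7 = (936 - 6^2)/25 = 900/25 = 36, a_7 = floor((30 + 6)/36) = 1.
  m_8 = 36*1 - 6 = 30, d_8 = (936 - 30^2)/36 = 36/36 = 1, a_8 = floor((30 + 30)/1) = 60.
  m_9 = 1*60 - 30 = 30, d_9 = (936 - 30^2)/1 = 36/1 = 36: (m_9, d_9) = (m_1, d_1) = (30, 36), so from here the quotients repeat a_1, ..., a_8; the period length is 8.
Hence the expansion of sqrt(936) is a_0 = 30 followed by the repeating block 1, 1, 2, 6, 2, 1, 1, 60 (period 8).

[30; (1, 1, 2, 6, 2, 1, 1, 60)]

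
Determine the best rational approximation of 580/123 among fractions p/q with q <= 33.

Expand x = 580/123 as a continued fraction with the Euclidean algorithm:
  580 = 4*123 + 88, so a_0 = 4.
  123 = 1*88 + 35, so a_1 = 1.
  88 = 2*35 + 18, so a_2 = 2.
  35 = 1*18 + 17, so a_3 = 1.
  18 = 1*17 + 1, so a_4 = 1.
  17 = 17*1 + 0, so a_5 = 17.
so x = [4; 1, 2, 1, 1, 17].
Convergents (p_i = a_i*p_{i-1} + p_{i-2}, q_i = a_i*q_{i-1} + q_{i-2} with p_{-2}=0, p_{-1}=1, q_{-2}=1, q_{-1}=0), until the denominator exceeds 33:
  i=0: a_0=4, p_0 = 4*1 + 0 = 4, q_0 = 4*0 + 1 = 1.
  i=1: a_1=1, p_1 = 1*4 + 1 = 5, q_1 = 1*1 + 0 = 1.
  i=2: a_2=2, p_2 = 2*5 + 4 = 14, q_2 = 2*1 + 1 = 3.
  i=3: a_3=1, p_3 = 1*14 + 5 = 19, q_3 = 1*3 + 1 = 4.
  i=4: a_4=1, p_4 = 1*19 + 14 = 33, q_4 = 1*4 + 3 = 7.
  i=5: a_5=17, p_5 = 17*33 + 19 = 580, q_5 = 17*7 + 4 = 123.
q_5 = 123 > 33, so the last convergent with denominator <= 33 is p_4/q_4 = 33/7.
The closest fraction with denominator <= 33 is either p_4/q_4 or the intermediate fraction (k*p_4 + p_3)/(k*q_4 + q_3) with the largest k >= 1 whose denominator stays <= 33; these approach x as k grows, and every other convergent or intermediate fraction in range is farther away.
Largest k: floor((33 - q_3)/q_4) = floor((33 - 4)/7) = 4.
That gives (4*33 + 19)/(4*7 + 4) = 151/32.
Compare the errors: |x - 33/7| = |580*7 - 33*123|/(123*7) = 1/861, and |x - 151/32| = |580*32 - 151*123|/(123*32) = 13/3936.
Cross-multiplying, 1*3936 = 3936 < 11193 = 13*861, so 1/861 is smaller: the convergent 33/7 is closer to x than 151/32.

33/7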